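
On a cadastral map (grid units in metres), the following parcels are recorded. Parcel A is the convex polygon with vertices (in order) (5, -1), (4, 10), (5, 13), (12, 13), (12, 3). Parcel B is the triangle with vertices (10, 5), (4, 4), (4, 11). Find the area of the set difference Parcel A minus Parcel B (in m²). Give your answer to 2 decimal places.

|Parcel A| = 91, |Parcel A∩Parcel B| = 19.2631.
|Parcel A ∖ Parcel B| = |Parcel A| − |Parcel A∩Parcel B| = 91 − 19.2631 = 71.74.

71.74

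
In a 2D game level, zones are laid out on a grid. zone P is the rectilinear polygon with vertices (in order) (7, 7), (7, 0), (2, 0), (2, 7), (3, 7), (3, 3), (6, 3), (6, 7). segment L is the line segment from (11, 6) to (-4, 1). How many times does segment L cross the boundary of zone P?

The segment meets the boundary at (2,3), (6,4.333), (7,4.667), (3,3.333).

4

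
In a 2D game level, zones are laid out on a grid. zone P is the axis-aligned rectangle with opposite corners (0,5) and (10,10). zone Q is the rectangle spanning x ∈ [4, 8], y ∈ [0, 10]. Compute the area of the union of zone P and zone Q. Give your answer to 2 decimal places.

By inclusion–exclusion:
Individual areas: |zone P| = 50, |zone Q| = 40.
|zone P∩zone Q|: x∈[4,8], y∈[5,10] → 4·5 = 20.
|zone P ∪ zone Q| = 90 − 20 = 70.00.

70.00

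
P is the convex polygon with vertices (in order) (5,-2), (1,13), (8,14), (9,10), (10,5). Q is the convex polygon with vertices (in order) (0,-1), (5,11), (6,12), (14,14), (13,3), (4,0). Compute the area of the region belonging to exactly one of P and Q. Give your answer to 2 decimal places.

88.49

|P| = 84.5, |Q| = 120.5, |P∩Q| = 58.2564.
|P △ Q| = |P| + |Q| − 2·|P∩Q| = 84.5 + 120.5 − 116.5128 = 88.49.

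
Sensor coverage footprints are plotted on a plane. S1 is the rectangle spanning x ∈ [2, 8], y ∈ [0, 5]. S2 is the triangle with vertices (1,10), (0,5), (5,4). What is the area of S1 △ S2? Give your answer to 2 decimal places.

39.47

|S1| = 30, |S2| = 13, |S1∩S2| = 1.7667.
|S1 △ S2| = |S1| + |S2| − 2·|S1∩S2| = 30 + 13 − 3.5333 = 39.47.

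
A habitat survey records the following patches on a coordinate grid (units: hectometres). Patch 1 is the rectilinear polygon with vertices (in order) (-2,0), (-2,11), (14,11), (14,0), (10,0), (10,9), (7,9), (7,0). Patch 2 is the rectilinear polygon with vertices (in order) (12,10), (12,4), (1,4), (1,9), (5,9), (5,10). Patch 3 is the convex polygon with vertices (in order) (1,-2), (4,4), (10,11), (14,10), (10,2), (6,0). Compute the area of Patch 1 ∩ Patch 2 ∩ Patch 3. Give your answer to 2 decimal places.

17.54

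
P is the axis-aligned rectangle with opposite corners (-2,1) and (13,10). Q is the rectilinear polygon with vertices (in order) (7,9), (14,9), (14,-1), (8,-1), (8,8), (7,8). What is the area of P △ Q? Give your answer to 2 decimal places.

|P| = 135, |Q| = 61, |P∩Q| = 41.
|P △ Q| = |P| + |Q| − 2·|P∩Q| = 135 + 61 − 82 = 114.00.

114.00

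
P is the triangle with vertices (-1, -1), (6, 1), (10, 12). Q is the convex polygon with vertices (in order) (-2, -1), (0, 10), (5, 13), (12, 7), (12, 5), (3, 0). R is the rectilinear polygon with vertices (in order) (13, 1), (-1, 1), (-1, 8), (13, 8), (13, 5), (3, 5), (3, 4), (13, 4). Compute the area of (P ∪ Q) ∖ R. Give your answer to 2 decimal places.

51.48

|P ∪ Q| = 118.7887.
|(P ∪ Q) ∩ R| = 67.3043.
|(P ∪ Q) ∖ R| = 118.7887 − 67.3043 = 51.48.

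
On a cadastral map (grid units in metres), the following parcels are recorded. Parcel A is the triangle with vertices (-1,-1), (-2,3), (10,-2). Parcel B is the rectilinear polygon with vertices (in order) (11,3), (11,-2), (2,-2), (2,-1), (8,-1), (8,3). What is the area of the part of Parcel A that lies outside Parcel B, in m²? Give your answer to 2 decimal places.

|Parcel A| = 21.5, |Parcel A∩Parcel B| = 3.8909.
|Parcel A ∖ Parcel B| = |Parcel A| − |Parcel A∩Parcel B| = 21.5 − 3.8909 = 17.61.

17.61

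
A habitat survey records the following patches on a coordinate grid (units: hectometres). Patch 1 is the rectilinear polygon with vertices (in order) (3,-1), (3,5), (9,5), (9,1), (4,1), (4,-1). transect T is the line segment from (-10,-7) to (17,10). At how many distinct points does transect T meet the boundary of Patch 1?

2

The segment meets the boundary at (9,4.963), (3,1.185).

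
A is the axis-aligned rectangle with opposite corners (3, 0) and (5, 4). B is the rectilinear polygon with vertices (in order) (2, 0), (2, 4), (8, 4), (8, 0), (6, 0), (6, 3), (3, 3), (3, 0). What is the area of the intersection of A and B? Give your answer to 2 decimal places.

2.00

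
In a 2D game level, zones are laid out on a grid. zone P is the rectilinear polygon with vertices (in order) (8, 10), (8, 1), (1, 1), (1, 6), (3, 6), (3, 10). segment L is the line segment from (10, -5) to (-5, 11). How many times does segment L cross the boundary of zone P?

2

The segment meets the boundary at (1,4.6), (4.375,1).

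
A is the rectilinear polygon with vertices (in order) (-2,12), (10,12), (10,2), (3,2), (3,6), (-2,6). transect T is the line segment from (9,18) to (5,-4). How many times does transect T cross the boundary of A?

2

The segment meets the boundary at (6.091,2), (7.909,12).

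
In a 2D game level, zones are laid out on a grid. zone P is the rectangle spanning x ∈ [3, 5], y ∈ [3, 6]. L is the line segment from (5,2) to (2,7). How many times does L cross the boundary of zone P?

2

The segment meets the boundary at (3,5.333), (4.4,3).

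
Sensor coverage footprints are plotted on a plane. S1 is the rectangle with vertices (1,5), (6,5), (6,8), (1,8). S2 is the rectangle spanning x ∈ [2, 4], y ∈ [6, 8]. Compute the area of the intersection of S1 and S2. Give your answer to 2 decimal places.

4.00

|S1∩S2|: x∈[2,4], y∈[6,8] → 2·2 = 4.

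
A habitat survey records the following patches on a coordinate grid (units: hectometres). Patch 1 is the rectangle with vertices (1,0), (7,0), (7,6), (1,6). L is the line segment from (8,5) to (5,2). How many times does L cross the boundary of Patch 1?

1

The segment meets the boundary at (7,4).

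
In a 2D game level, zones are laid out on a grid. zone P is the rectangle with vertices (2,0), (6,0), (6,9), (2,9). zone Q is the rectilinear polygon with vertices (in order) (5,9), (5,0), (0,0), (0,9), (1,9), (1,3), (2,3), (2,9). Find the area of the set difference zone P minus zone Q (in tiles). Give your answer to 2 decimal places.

|zone P| = 36, |zone P∩zone Q| = 27.
|zone P ∖ zone Q| = |zone P| − |zone P∩zone Q| = 36 − 27 = 9.00.

9.00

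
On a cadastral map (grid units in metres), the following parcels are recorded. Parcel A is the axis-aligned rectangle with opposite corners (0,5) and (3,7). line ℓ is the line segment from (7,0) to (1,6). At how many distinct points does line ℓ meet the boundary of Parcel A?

1

The segment meets the boundary at (2,5).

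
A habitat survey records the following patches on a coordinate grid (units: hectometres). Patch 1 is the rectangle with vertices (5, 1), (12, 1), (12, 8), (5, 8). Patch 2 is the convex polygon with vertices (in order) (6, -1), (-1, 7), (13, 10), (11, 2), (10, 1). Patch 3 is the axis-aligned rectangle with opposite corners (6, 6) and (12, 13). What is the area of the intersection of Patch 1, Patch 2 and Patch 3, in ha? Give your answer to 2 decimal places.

The intersection is the polygon with vertices (12,8), (12,6), (6,6), (6,8).
By the shoelace formula its area is 12.00.

12.00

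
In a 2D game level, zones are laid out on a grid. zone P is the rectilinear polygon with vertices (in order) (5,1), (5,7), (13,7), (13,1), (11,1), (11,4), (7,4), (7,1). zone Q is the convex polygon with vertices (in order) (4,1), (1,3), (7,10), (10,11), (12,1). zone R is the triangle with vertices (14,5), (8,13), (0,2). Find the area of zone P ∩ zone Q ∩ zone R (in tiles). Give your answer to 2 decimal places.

The intersection is the polygon with vertices (10.8,7), (11.315,4.425), (9.333,4), (7,4), (7,3.5), (5,3.071), (5,7).
By the shoelace formula its area is 19.29.

19.29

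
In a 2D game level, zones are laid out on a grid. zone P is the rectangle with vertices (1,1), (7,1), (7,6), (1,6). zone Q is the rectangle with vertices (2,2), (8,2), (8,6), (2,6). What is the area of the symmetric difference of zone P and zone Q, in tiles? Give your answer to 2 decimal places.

|zone P∩zone Q|: x∈[2,7], y∈[2,6] → 5·4 = 20.
|zone P △ zone Q| = |zone P| + |zone Q| − 2·|zone P∩zone Q| = 30 + 24 − 40 = 14.00.

14.00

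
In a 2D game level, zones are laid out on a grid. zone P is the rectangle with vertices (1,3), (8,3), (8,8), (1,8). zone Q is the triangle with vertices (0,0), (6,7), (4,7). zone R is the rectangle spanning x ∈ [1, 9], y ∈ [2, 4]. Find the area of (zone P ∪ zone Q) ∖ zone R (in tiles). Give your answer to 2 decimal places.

28.57

|zone P ∪ zone Q| = 36.2857.
|(zone P ∪ zone Q) ∩ zone R| = 7.7143.
|(zone P ∪ zone Q) ∖ zone R| = 36.2857 − 7.7143 = 28.57.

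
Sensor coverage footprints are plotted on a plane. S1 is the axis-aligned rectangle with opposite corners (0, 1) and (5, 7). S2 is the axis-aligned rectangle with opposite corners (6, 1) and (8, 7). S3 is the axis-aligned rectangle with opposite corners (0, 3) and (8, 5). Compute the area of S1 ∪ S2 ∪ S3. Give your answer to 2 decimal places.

By inclusion–exclusion:
Individual areas: |S1| = 30, |S2| = 12, |S3| = 16.
|S1∩S2| = 0 (no overlap).
|S1∩S3|: x∈[0,5], y∈[3,5] → 5·2 = 10.
|S2∩S3|: x∈[6,8], y∈[3,5] → 2·2 = 4.
|S1∩S2∩S3| = 0.
|S1 ∪ S2 ∪ S3| = 58 − 14 + 0 = 44.00.

44.00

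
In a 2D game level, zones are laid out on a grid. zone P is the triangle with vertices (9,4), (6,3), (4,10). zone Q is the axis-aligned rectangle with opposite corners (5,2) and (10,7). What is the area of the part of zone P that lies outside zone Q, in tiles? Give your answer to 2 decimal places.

|zone P| = 11.5, |zone P∩zone Q| = 9.
|zone P ∖ zone Q| = |zone P| − |zone P∩zone Q| = 11.5 − 9 = 2.50.

2.50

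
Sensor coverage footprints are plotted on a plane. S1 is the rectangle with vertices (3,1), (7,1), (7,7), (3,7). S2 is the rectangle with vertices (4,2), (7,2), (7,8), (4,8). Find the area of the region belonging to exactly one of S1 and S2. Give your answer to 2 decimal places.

12.00

|S1∩S2|: x∈[4,7], y∈[2,7] → 3·5 = 15.
|S1 △ S2| = |S1| + |S2| − 2·|S1∩S2| = 24 + 18 − 30 = 12.00.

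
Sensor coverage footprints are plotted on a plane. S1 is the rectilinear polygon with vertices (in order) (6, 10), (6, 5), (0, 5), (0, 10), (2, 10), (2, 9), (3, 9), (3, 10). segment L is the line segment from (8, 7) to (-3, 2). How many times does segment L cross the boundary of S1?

2

The segment meets the boundary at (3.6,5), (6,6.091).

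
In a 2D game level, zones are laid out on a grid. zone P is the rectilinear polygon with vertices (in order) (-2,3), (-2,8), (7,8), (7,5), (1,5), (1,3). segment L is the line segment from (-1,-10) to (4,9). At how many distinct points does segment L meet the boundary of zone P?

The segment meets the boundary at (3.737,8), (2.947,5).

2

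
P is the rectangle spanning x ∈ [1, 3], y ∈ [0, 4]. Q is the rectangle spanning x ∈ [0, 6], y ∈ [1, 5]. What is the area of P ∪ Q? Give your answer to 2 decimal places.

By inclusion–exclusion:
Individual areas: |P| = 8, |Q| = 24.
|P∩Q|: x∈[1,3], y∈[1,4] → 2·3 = 6.
|P ∪ Q| = 32 − 6 = 26.00.

26.00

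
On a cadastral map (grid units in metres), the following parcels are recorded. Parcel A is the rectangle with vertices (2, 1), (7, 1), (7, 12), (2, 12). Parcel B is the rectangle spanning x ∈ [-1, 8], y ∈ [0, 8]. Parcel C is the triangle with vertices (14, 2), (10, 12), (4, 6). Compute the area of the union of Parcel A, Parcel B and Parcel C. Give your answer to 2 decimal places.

By inclusion–exclusion:
Individual areas: |Parcel A| = 55, |Parcel B| = 72, |Parcel C| = 42.
|Parcel A∩Parcel B|: x∈[2,7], y∈[1,8] → 5·7 = 35.
|Parcel A∩Parcel C| = 6.3.
|Parcel B∩Parcel C| = 9.2.
|Parcel A∩Parcel B∩Parcel C| = 5.8.
|Parcel A ∪ Parcel B ∪ Parcel C| = 169 − 50.5 + 5.8 = 124.30.

124.30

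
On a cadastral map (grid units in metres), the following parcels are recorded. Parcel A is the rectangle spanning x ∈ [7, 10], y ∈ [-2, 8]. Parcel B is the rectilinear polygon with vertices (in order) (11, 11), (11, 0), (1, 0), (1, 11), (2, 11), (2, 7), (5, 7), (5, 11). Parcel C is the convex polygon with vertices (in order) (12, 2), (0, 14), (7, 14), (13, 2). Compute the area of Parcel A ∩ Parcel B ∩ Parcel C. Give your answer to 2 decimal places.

The intersection is the polygon with vertices (10,8), (10,4), (7,7), (7,8).
By the shoelace formula its area is 7.50.

7.50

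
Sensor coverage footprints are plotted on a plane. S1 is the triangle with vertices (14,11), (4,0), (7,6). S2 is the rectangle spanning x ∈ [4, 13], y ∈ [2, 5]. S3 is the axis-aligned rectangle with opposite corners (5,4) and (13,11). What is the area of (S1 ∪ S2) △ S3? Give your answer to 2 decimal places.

59.82

|S1 ∪ S2| = 36.2045.
|(S1 ∪ S2) ∩ S3| = 16.1935.
|(S1 ∪ S2) △ S3| = 36.2045 + 56 − 32.387 = 59.82.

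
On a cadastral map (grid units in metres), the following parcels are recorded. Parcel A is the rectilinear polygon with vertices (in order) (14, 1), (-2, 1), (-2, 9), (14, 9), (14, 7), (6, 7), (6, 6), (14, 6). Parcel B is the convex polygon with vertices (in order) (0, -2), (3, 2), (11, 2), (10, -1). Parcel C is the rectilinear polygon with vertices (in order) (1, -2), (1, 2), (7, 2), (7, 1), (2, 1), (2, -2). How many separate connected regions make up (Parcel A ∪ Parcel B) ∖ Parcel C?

(Parcel A ∪ Parcel B) ∖ Parcel C splits into 2 disjoint pieces (area 133.825, area 0.6167).

2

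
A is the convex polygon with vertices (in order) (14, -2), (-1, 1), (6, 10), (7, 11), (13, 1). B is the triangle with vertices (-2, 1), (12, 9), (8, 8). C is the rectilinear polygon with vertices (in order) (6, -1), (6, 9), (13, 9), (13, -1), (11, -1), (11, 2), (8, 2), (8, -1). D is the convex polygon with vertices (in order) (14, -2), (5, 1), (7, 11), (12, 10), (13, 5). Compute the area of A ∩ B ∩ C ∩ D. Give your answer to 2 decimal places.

The intersection is the polygon with vertices (8.696,8.174), (9.17,7.383), (6,5.571), (6,6), (6.139,6.698), (8,8).
By the shoelace formula its area is 3.34.

3.34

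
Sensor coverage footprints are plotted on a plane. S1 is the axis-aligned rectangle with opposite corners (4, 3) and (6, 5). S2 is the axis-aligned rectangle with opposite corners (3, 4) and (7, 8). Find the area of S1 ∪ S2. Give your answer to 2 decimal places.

By inclusion–exclusion:
Individual areas: |S1| = 4, |S2| = 16.
|S1∩S2|: x∈[4,6], y∈[4,5] → 2·1 = 2.
|S1 ∪ S2| = 20 − 2 = 18.00.

18.00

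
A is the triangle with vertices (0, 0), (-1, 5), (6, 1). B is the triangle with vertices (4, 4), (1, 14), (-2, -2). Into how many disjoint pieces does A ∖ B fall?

A ∖ B splits into 2 disjoint pieces (area 0.1008, area 7.0455).

2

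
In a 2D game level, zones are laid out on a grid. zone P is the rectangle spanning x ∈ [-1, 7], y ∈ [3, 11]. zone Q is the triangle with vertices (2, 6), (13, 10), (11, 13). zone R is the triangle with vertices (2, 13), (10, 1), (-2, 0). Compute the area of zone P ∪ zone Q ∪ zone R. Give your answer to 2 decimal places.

By inclusion–exclusion:
Individual areas: |zone P| = 64, |zone Q| = 20.5, |zone R| = 76.
|zone P∩zone Q| = 5.1768.
|zone P∩zone R| = 44.6763.
|zone Q∩zone R| = 2.3902.
|zone P∩zone Q∩zone R| = 2.3902.
|zone P ∪ zone Q ∪ zone R| = 160.5 − 52.2433 + 2.3902 = 110.65.

110.65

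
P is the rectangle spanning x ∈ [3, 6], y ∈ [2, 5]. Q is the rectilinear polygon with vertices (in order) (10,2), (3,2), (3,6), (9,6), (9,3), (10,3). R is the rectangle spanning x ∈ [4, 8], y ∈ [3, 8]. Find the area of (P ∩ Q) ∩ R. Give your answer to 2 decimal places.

4.00

The region (P ∩ Q) ∩ R is the polygon with vertices (6,3), (4,3), (4,5), (6,5).
By the shoelace formula its area is 4.00.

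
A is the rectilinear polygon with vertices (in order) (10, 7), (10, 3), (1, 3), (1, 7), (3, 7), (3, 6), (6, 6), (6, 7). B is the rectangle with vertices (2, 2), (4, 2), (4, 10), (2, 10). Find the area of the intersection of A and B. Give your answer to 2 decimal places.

7.00

The intersection is the polygon with vertices (2,3), (2,7), (3,7), (3,6), (4,6), (4,3).
By the shoelace formula its area is 7.00.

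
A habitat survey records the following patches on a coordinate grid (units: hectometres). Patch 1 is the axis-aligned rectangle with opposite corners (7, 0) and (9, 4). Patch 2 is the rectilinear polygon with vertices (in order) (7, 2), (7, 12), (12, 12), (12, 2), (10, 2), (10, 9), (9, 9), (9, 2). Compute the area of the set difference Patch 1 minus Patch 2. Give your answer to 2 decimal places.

4.00

|Patch 1| = 8, |Patch 1∩Patch 2| = 4.
|Patch 1 ∖ Patch 2| = |Patch 1| − |Patch 1∩Patch 2| = 8 − 4 = 4.00.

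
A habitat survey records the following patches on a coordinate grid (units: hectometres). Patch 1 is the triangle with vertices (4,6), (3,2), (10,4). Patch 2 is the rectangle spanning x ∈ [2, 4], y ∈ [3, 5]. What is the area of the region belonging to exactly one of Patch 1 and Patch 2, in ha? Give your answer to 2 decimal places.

|Patch 1| = 13, |Patch 2| = 4, |Patch 1∩Patch 2| = 1.
|Patch 1 △ Patch 2| = |Patch 1| + |Patch 2| − 2·|Patch 1∩Patch 2| = 13 + 4 − 2 = 15.00.

15.00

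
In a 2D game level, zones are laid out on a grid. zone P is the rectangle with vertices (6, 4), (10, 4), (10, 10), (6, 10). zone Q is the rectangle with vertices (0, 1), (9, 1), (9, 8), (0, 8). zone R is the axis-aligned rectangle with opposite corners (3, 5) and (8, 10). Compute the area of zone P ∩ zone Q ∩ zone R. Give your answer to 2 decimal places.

6.00

The intersection is the polygon with vertices (6,8), (8,8), (8,5), (6,5).
By the shoelace formula its area is 6.00.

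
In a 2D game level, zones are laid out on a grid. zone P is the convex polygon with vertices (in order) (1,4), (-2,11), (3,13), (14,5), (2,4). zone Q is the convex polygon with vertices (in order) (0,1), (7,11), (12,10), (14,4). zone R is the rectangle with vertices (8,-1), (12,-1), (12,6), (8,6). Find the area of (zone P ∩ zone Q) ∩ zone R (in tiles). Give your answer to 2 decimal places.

5.33

The region (zone P ∩ zone Q) ∩ zone R is the polygon with vertices (8,4.5), (8,6), (12,6), (12,4.833).
By the shoelace formula its area is 5.33.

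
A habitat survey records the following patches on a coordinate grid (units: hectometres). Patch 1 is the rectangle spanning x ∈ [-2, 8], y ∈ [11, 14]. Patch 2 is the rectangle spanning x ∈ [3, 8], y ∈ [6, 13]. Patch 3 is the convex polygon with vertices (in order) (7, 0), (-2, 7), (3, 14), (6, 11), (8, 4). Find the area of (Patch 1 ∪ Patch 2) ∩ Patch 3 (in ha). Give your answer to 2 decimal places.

The region (Patch 1 ∪ Patch 2) ∩ Patch 3 is the polygon with vertices (3,6), (3,11), (0.857,11), (3,14), (6,11), (7.429,6).
By the shoelace formula its area is 26.29.

26.29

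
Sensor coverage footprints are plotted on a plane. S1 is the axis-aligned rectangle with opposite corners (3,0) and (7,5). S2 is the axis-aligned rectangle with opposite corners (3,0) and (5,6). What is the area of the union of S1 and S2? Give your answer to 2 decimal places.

By inclusion–exclusion:
Individual areas: |S1| = 20, |S2| = 12.
|S1∩S2|: x∈[3,5], y∈[0,5] → 2·5 = 10.
|S1 ∪ S2| = 32 − 10 = 22.00.

22.00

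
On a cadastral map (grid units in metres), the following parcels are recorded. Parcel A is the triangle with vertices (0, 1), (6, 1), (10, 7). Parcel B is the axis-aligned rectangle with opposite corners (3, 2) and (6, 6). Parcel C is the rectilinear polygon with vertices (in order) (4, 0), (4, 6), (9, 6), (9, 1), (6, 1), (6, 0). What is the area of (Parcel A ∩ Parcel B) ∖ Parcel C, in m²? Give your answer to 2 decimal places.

1.10

|Parcel A ∩ Parcel B| = 5.1.
|(Parcel A ∩ Parcel B) ∩ Parcel C| = 4.
|(Parcel A ∩ Parcel B) ∖ Parcel C| = 5.1 − 4 = 1.10.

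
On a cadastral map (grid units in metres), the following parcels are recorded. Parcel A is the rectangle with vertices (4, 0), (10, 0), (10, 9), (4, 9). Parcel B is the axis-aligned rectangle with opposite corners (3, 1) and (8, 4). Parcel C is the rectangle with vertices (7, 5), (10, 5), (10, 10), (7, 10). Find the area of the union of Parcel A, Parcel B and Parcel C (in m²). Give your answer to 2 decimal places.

By inclusion–exclusion:
Individual areas: |Parcel A| = 54, |Parcel B| = 15, |Parcel C| = 15.
|Parcel A∩Parcel B|: x∈[4,8], y∈[1,4] → 4·3 = 12.
|Parcel A∩Parcel C|: x∈[7,10], y∈[5,9] → 3·4 = 12.
|Parcel B∩Parcel C| = 0 (no overlap).
|Parcel A∩Parcel B∩Parcel C| = 0.
|Parcel A ∪ Parcel B ∪ Parcel C| = 84 − 24 + 0 = 60.00.

60.00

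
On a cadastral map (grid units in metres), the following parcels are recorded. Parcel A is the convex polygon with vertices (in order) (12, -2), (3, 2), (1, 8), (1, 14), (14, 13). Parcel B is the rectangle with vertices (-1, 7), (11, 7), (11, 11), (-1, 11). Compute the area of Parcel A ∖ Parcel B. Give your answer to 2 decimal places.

114.67

|Parcel A| = 154.5, |Parcel A∩Parcel B| = 39.8333.
|Parcel A ∖ Parcel B| = |Parcel A| − |Parcel A∩Parcel B| = 154.5 − 39.8333 = 114.67.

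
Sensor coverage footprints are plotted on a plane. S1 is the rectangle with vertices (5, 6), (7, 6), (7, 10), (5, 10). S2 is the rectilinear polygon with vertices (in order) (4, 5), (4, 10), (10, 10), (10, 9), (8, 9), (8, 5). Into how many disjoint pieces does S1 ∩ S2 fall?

S1 ∩ S2 is a single connected region.

1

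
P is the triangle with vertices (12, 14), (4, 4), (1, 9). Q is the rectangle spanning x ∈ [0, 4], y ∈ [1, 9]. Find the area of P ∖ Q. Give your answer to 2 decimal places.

27.50

|P| = 35, |P∩Q| = 7.5.
|P ∖ Q| = |P| − |P∩Q| = 35 − 7.5 = 27.50.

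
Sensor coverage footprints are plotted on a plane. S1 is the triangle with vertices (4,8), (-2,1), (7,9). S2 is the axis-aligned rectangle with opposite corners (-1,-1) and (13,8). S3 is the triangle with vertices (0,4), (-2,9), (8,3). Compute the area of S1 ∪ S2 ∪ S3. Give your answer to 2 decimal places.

128.16

By inclusion–exclusion:
Individual areas: |S1| = 7.5, |S2| = 126, |S3| = 19.
|S1∩S2| = 6.4236.
|S1∩S3| = 2.2591.
|S2∩S3| = 17.9167.
|S1∩S2∩S3| = 2.2591.
|S1 ∪ S2 ∪ S3| = 152.5 − 26.5994 + 2.2591 = 128.16.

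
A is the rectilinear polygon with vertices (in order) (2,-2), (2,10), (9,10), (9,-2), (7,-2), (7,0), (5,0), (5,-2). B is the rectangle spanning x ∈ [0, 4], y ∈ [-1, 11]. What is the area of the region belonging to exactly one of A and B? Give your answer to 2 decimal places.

|A| = 80, |B| = 48, |A∩B| = 22.
|A △ B| = |A| + |B| − 2·|A∩B| = 80 + 48 − 44 = 84.00.

84.00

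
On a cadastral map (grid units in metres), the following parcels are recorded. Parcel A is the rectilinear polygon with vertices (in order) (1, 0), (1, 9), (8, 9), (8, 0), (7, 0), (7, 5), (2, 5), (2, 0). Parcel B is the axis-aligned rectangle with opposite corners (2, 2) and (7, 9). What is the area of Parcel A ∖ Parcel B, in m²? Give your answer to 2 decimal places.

|Parcel A| = 38, |Parcel A∩Parcel B| = 20.
|Parcel A ∖ Parcel B| = |Parcel A| − |Parcel A∩Parcel B| = 38 − 20 = 18.00.

18.00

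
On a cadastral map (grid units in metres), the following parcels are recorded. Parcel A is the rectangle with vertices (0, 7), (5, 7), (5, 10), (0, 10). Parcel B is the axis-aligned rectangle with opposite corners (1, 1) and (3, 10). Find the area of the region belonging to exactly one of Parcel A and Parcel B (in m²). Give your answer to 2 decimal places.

|Parcel A∩Parcel B|: x∈[1,3], y∈[7,10] → 2·3 = 6.
|Parcel A △ Parcel B| = |Parcel A| + |Parcel B| − 2·|Parcel A∩Parcel B| = 15 + 18 − 12 = 21.00.

21.00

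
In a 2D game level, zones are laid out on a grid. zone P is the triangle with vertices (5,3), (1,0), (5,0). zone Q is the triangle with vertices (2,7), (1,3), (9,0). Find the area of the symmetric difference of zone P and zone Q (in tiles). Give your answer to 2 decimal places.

21.50

|zone P| = 6, |zone Q| = 17.5, |zone P∩zone Q| = 1.
|zone P △ zone Q| = |zone P| + |zone Q| − 2·|zone P∩zone Q| = 6 + 17.5 − 2 = 21.50.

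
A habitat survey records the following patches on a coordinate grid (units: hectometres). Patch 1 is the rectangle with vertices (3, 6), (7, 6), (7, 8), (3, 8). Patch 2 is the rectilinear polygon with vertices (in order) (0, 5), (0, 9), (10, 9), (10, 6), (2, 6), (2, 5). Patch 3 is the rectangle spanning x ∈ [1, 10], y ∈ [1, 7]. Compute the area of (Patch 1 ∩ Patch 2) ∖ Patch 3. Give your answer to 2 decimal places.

|Patch 1 ∩ Patch 2| = 8.
|(Patch 1 ∩ Patch 2) ∩ Patch 3| = 4.
|(Patch 1 ∩ Patch 2) ∖ Patch 3| = 8 − 4 = 4.00.

4.00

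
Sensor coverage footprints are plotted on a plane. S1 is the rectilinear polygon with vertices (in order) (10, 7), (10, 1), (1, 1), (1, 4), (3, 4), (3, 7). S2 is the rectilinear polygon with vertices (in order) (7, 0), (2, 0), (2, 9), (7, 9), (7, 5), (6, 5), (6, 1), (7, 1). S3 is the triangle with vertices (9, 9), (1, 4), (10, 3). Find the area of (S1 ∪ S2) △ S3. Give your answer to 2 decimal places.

|S1 ∪ S2| = 66.
|(S1 ∪ S2) ∩ S3| = 23.1042.
|(S1 ∪ S2) △ S3| = 66 + 26.5 − 46.2083 = 46.29.

46.29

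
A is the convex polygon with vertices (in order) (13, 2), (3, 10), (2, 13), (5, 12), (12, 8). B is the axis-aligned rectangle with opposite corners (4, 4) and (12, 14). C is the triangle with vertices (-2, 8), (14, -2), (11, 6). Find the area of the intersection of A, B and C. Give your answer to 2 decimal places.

5.11

The intersection is the polygon with vertices (10.5,4), (7.286,6.571), (11,6), (11.75,4).
By the shoelace formula its area is 5.11.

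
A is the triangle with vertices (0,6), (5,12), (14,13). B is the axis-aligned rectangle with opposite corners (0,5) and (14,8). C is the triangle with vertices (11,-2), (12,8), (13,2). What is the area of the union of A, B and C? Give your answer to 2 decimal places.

70.97

By inclusion–exclusion:
Individual areas: |A| = 24.5, |B| = 42, |C| = 8.
|A∩B| = 2.3333.
|A∩C| = 0.
|B∩C| = 1.2.
|A∩B∩C| = 0.
|A ∪ B ∪ C| = 74.5 − 3.5333 + 0 = 70.97.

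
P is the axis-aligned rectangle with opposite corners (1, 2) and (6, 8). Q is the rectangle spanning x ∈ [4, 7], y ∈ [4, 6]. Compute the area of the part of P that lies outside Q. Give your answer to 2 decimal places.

|P∩Q|: x∈[4,6], y∈[4,6] → 2·2 = 4.
|P| = 30.
|P ∖ Q| = |P| − |P∩Q| = 30 − 4 = 26.00.

26.00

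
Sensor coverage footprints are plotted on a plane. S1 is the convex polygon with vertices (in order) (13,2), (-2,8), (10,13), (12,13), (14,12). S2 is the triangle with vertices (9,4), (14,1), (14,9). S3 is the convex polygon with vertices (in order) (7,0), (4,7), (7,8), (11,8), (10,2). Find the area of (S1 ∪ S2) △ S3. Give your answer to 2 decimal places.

|S1 ∪ S2| = 100.6.
|(S1 ∪ S2) ∩ S3| = 22.4806.
|(S1 ∪ S2) △ S3| = 100.6 + 36 − 44.9612 = 91.64.

91.64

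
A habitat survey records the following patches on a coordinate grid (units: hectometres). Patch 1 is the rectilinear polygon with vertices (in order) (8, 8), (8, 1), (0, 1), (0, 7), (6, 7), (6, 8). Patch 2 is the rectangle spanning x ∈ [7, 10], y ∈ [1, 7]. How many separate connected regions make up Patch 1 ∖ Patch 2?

Patch 1 ∖ Patch 2 is a single connected region.

1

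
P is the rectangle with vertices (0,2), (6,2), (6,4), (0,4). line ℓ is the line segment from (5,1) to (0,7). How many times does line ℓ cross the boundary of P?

2

The segment meets the boundary at (2.5,4), (4.167,2).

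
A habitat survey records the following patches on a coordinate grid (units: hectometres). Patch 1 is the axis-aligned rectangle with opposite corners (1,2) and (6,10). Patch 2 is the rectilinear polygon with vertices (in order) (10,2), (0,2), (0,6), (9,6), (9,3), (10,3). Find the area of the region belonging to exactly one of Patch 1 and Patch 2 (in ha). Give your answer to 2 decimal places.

37.00

|Patch 1| = 40, |Patch 2| = 37, |Patch 1∩Patch 2| = 20.
|Patch 1 △ Patch 2| = |Patch 1| + |Patch 2| − 2·|Patch 1∩Patch 2| = 40 + 37 − 40 = 37.00.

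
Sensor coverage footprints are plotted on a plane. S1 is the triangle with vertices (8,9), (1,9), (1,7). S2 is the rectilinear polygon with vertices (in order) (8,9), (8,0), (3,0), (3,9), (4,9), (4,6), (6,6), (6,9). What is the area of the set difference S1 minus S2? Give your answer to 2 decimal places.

|S1| = 7, |S1∩S2| = 1.8571.
|S1 ∖ S2| = |S1| − |S1∩S2| = 7 − 1.8571 = 5.14.

5.14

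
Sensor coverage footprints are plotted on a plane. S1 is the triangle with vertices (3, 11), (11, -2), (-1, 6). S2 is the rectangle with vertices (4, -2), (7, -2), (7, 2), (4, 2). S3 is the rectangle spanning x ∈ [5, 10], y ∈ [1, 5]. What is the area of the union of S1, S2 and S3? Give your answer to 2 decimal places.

By inclusion–exclusion:
Individual areas: |S1| = 46, |S2| = 12, |S3| = 20.
|S1∩S2| = 1.3333.
|S1∩S3| = 10.9423.
|S2∩S3|: x∈[5,7], y∈[1,2] → 2·1 = 2.
|S1∩S2∩S3| = 1.25.
|S1 ∪ S2 ∪ S3| = 78 − 14.2756 + 1.25 = 64.97.

64.97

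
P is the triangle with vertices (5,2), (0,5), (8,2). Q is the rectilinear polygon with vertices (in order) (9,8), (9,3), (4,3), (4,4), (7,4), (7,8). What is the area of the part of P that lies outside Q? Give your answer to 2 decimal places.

4.17

|P| = 4.5, |P∩Q| = 0.3333.
|P ∖ Q| = |P| − |P∩Q| = 4.5 − 0.3333 = 4.17.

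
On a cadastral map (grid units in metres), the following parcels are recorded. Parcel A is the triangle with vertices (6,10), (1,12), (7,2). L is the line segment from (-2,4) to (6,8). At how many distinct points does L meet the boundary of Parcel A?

1

The segment meets the boundary at (4,7).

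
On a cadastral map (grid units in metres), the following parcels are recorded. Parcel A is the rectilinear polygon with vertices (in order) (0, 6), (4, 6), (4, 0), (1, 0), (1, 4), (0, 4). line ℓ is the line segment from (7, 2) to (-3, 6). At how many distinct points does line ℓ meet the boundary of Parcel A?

The segment meets the boundary at (0,4.8), (4,3.2).

2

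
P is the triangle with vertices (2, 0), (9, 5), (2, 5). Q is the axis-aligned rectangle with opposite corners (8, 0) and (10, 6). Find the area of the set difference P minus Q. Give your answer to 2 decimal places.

17.14

|P| = 17.5, |P∩Q| = 0.3571.
|P ∖ Q| = |P| − |P∩Q| = 17.5 − 0.3571 = 17.14.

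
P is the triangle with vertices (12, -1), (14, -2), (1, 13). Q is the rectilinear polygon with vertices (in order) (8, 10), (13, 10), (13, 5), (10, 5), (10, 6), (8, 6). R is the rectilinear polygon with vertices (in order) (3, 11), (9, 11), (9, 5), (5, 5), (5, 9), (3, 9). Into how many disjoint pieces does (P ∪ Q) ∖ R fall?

(P ∪ Q) ∖ R splits into 4 disjoint pieces (area 0.2378, area 0.3034, area 5.9095, area 19).

4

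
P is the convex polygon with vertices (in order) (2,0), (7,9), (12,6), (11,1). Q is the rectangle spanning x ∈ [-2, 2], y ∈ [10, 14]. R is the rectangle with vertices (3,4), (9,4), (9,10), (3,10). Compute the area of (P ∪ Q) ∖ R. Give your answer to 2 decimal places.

52.26

|P ∪ Q| = 68.
|(P ∪ Q) ∩ R| = 15.7444.
|(P ∪ Q) ∖ R| = 68 − 15.7444 = 52.26.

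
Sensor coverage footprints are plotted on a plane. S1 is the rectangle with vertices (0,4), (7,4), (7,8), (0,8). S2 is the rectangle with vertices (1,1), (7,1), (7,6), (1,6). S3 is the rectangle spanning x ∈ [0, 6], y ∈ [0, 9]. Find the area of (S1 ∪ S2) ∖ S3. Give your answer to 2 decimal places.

|S1 ∪ S2| = 46.
|(S1 ∪ S2) ∩ S3| = 39.
|(S1 ∪ S2) ∖ S3| = 46 − 39 = 7.00.

7.00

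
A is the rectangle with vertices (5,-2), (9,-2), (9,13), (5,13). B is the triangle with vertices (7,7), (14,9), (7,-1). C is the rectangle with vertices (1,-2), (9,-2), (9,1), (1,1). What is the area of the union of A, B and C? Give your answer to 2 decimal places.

86.29

By inclusion–exclusion:
Individual areas: |A| = 60, |B| = 28, |C| = 24.
|A∩B| = 13.7143.
|A∩C|: x∈[5,9], y∈[-2,1] → 4·3 = 12.
|B∩C| = 1.4.
|A∩B∩C| = 1.4.
|A ∪ B ∪ C| = 112 − 27.1143 + 1.4 = 86.29.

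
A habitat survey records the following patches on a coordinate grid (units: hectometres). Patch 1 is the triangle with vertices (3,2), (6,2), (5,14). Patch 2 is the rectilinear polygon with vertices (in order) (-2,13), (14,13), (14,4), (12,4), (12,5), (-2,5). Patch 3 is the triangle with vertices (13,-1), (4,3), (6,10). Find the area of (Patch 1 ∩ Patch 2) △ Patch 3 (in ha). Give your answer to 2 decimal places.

|Patch 1 ∩ Patch 2| = 10.
|(Patch 1 ∩ Patch 2) ∩ Patch 3| = 1.8819.
|(Patch 1 ∩ Patch 2) △ Patch 3| = 10 + 35.5 − 3.7638 = 41.74.

41.74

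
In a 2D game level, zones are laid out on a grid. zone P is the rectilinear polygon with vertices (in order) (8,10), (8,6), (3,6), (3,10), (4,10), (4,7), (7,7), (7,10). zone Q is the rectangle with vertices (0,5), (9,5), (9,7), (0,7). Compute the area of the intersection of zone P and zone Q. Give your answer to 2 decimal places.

5.00

The intersection is the polygon with vertices (8,6), (3,6), (3,7), (4,7), (7,7), (8,7).
By the shoelace formula its area is 5.00.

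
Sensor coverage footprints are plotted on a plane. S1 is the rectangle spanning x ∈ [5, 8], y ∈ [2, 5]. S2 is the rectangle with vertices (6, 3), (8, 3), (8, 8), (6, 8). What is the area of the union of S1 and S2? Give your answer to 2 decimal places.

15.00

By inclusion–exclusion:
Individual areas: |S1| = 9, |S2| = 10.
|S1∩S2|: x∈[6,8], y∈[3,5] → 2·2 = 4.
|S1 ∪ S2| = 19 − 4 = 15.00.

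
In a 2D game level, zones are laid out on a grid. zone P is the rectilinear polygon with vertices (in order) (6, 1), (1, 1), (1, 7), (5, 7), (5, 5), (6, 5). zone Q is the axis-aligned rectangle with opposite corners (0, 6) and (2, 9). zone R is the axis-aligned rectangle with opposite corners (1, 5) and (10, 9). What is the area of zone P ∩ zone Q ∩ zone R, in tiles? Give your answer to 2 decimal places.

The intersection is the polygon with vertices (2,7), (2,6), (1,6), (1,7).
By the shoelace formula its area is 1.00.

1.00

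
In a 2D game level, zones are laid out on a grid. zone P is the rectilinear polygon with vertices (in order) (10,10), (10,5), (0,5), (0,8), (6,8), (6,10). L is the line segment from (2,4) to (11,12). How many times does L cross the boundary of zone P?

The segment meets the boundary at (8.75,10), (3.125,5).

2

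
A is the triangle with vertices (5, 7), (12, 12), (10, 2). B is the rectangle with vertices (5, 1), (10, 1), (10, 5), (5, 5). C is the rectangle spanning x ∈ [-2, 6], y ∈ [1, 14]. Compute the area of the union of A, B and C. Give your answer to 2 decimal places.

By inclusion–exclusion:
Individual areas: |A| = 30, |B| = 20, |C| = 104.
|A∩B| = 4.5.
|A∩C| = 0.8571.
|B∩C|: x∈[5,6], y∈[1,5] → 1·4 = 4.
|A∩B∩C| = 0.
|A ∪ B ∪ C| = 154 − 9.3571 + 0 = 144.64.

144.64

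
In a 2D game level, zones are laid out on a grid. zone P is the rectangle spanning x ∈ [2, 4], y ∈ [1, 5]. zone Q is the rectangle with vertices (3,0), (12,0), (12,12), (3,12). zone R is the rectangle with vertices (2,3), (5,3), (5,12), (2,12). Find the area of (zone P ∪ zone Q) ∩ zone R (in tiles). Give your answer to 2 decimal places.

20.00

The region (zone P ∪ zone Q) ∩ zone R is the polygon with vertices (2,5), (3,5), (3,12), (5,12), (5,3), (2,3).
By the shoelace formula its area is 20.00.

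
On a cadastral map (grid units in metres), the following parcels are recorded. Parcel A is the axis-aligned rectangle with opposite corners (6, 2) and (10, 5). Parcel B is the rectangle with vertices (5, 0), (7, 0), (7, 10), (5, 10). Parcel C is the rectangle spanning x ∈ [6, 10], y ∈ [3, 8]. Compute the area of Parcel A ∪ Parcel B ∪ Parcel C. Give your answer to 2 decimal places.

38.00

By inclusion–exclusion:
Individual areas: |Parcel A| = 12, |Parcel B| = 20, |Parcel C| = 20.
|Parcel A∩Parcel B|: x∈[6,7], y∈[2,5] → 1·3 = 3.
|Parcel A∩Parcel C|: x∈[6,10], y∈[3,5] → 4·2 = 8.
|Parcel B∩Parcel C|: x∈[6,7], y∈[3,8] → 1·5 = 5.
|Parcel A∩Parcel B∩Parcel C| = 2.
|Parcel A ∪ Parcel B ∪ Parcel C| = 52 − 16 + 2 = 38.00.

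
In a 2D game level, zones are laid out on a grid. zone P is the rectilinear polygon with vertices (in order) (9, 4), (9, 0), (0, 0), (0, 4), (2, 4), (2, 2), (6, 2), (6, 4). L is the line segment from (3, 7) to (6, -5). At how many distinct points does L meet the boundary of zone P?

The segment meets the boundary at (4.75,0), (4.25,2).

2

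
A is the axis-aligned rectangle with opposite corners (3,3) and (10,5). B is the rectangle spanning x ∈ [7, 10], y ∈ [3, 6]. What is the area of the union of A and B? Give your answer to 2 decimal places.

By inclusion–exclusion:
Individual areas: |A| = 14, |B| = 9.
|A∩B|: x∈[7,10], y∈[3,5] → 3·2 = 6.
|A ∪ B| = 23 − 6 = 17.00.

17.00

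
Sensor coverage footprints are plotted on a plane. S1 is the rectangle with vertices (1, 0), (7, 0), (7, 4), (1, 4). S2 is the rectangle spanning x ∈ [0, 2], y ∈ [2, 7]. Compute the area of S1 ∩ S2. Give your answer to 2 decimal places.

2.00

|S1∩S2|: x∈[1,2], y∈[2,4] → 1·2 = 2.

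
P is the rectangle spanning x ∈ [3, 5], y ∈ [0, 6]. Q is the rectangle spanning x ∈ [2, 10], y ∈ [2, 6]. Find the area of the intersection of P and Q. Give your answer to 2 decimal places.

|P∩Q|: x∈[3,5], y∈[2,6] → 2·4 = 8.

8.00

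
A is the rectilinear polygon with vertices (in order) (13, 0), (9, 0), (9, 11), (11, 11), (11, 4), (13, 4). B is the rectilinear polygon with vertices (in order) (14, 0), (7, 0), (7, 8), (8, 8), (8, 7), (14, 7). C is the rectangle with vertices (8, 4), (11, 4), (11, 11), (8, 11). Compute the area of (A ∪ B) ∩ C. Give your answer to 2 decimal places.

17.00

|A ∪ B| = 58.
|(A ∪ B) ∩ C| = 17.00.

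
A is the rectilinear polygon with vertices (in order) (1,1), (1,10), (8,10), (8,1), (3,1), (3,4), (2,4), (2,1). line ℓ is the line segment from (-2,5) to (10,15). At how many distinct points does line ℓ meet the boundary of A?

2

The segment meets the boundary at (4,10), (1,7.5).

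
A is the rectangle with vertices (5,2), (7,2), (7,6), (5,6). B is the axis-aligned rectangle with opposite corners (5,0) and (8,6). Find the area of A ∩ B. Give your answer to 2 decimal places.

8.00

|A∩B|: x∈[5,7], y∈[2,6] → 2·4 = 8.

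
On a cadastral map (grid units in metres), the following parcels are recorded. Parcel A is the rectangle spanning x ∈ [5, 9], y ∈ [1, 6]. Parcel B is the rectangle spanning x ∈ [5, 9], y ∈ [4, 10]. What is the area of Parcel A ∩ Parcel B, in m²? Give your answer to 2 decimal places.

|Parcel A∩Parcel B|: x∈[5,9], y∈[4,6] → 4·2 = 8.

8.00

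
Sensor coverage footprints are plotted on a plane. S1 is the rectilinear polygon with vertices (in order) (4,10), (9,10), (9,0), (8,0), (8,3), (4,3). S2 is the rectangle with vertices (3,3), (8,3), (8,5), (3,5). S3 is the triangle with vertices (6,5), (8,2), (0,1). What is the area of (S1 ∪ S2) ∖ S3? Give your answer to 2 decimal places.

35.67

|S1 ∪ S2| = 40.
|(S1 ∪ S2) ∩ S3| = 4.3333.
|(S1 ∪ S2) ∖ S3| = 40 − 4.3333 = 35.67.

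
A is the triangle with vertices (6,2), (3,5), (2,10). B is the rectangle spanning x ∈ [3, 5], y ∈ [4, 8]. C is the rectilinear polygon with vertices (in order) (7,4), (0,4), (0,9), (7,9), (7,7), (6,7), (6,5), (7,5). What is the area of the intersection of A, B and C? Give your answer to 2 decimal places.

3.50

The intersection is the polygon with vertices (3,8), (5,4), (4,4), (3,5).
By the shoelace formula its area is 3.50.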